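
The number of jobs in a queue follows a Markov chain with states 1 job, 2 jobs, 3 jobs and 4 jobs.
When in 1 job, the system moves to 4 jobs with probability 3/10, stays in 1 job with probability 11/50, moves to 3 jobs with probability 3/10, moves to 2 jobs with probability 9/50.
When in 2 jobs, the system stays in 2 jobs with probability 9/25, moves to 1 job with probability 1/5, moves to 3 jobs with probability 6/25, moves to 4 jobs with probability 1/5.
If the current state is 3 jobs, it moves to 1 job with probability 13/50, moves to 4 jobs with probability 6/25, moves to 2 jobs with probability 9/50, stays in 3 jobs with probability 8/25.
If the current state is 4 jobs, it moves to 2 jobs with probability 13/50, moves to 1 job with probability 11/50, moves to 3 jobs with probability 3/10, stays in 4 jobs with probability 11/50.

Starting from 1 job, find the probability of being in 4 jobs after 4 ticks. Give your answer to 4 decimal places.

0.2392

Propagate the distribution vector 4 ticks from 1 job.
After 0 ticks: (1.0000, 0.0000, 0.0000, 0.0000)
After 1 tick: (0.2200, 0.1800, 0.3000, 0.3000)
After 2 ticks: (0.2284, 0.2364, 0.2952, 0.2400)
After 3 ticks: (0.2271, 0.2418, 0.2917, 0.2394)
After 4 ticks: (0.2268, 0.2427, 0.2913, 0.2392)
P(in 4 jobs after 4 ticks) = 0.2392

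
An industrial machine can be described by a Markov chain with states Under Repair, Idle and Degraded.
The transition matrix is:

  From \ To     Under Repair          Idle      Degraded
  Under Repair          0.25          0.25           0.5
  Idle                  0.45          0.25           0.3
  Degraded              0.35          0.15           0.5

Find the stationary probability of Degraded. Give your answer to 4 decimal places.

Let the stationary distribution be π with π = πP and π_1 + π_2 + π_3 = 1.
π_1 = 0.25·π_1 + 0.45·π_2 + 0.35·π_3
π_2 = 0.25·π_1 + 0.25·π_2 + 0.15·π_3
Solving with the normalization constraint gives π = (0.3367, 0.2041, 0.4592).
So the stationary probability of Degraded is 0.4592.

0.4592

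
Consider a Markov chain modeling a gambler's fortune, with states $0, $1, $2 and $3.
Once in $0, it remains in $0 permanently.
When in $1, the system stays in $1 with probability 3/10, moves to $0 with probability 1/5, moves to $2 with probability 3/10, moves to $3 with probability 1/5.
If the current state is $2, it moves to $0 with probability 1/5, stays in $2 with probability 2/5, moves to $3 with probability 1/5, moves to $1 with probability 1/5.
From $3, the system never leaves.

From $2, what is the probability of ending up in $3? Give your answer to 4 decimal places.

0.5000

Let h(s) be the probability of absorption at $3 starting from transient state s. Then h($3) = 1 and h($0) = 0. By first-step analysis:
h($1) = 0.2·0 + 0.3·h($1) + 0.3·h($2) + 0.2·1
h($2) = 0.2·0 + 0.2·h($1) + 0.4·h($2) + 0.2·1
Solving: h($1) = 0.5000, h($2) = 0.5000.
Starting from $2, the probability is 0.5000.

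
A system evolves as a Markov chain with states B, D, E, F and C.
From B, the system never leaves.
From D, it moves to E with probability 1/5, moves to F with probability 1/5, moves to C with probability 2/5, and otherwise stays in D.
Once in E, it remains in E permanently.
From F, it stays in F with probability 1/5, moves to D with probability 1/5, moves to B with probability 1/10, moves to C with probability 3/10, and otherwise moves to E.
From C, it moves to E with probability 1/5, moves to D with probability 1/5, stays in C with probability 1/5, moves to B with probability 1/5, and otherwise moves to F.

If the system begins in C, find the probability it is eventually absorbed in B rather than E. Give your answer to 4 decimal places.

0.4118

Let h(s) be the probability of absorption at B starting from transient state s. Then h(B) = 1 and h(E) = 0. By first-step analysis:
h(D) = 0.2·h(D) + 0.2·0 + 0.2·h(F) + 0.4·h(C)
h(F) = 0.1·1 + 0.2·h(D) + 0.2·0 + 0.2·h(F) + 0.3·h(C)
h(C) = 0.2·1 + 0.2·h(D) + 0.2·0 + 0.2·h(F) + 0.2·h(C)
Solving: h(D) = 0.2941, h(F) = 0.3529, h(C) = 0.4118.
Starting from C, the probability is 0.4118.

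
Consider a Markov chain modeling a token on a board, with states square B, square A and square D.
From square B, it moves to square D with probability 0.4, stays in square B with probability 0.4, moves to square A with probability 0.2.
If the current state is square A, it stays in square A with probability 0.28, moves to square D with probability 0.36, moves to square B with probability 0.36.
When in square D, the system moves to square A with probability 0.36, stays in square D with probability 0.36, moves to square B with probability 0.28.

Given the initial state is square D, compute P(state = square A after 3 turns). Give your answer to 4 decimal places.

Propagate the distribution vector 3 turns from square D.
After 0 turns: (0.0000, 0.0000, 1.0000)
After 1 turn: (0.2800, 0.3600, 0.3600)
After 2 turns: (0.3424, 0.2864, 0.3712)
After 3 turns: (0.3440, 0.2823, 0.3737)
P(in square A after 3 turns) = 0.2823

0.2823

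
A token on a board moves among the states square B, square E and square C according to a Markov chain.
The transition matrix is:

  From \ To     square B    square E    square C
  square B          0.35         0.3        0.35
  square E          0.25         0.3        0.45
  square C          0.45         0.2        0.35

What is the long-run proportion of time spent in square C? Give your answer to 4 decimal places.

0.3762

Let the stationary distribution be π with π = πP and π_1 + π_2 + π_3 = 1.
π_1 = 0.35·π_1 + 0.25·π_2 + 0.45·π_3
π_2 = 0.3·π_1 + 0.3·π_2 + 0.2·π_3
Solving with the normalization constraint gives π = (0.3614, 0.2624, 0.3762).
So the stationary probability of square C is 0.3762.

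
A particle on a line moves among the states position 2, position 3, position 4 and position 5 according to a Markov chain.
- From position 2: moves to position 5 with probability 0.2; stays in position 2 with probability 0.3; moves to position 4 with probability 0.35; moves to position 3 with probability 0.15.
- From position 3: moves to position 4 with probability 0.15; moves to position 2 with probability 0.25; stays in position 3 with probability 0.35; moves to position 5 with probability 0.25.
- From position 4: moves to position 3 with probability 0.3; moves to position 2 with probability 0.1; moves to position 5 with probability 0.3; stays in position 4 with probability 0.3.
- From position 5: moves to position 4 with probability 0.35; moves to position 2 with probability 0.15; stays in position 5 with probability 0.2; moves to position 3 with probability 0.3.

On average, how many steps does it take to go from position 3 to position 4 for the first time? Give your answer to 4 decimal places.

4.1119

Let t(s) be the expected number of steps to first reach position 4 from state s, with t(position 4) = 0. Conditioning on the first step:
t(position 2) = 1 + 0.3·t(position 2) + 0.15·t(position 3) + 0.2·t(position 5)
t(position 3) = 1 + 0.25·t(position 2) + 0.35·t(position 3) + 0.25·t(position 5)
t(position 5) = 1 + 0.15·t(position 2) + 0.3·t(position 3) + 0.2·t(position 5)
Solving: t(position 2) = 3.2833, t(position 3) = 4.1119, t(position 5) = 3.4076.
Expected steps from position 3 to position 4: 4.1119.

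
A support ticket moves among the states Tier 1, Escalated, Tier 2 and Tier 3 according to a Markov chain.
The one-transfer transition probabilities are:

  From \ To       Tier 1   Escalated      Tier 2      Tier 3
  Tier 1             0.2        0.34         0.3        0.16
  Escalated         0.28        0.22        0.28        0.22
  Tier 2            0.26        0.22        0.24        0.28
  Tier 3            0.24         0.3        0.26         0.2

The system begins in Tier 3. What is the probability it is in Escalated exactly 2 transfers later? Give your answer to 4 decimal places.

Propagate the distribution vector 2 transfers from Tier 3.
After 0 transfers: (0.0000, 0.0000, 0.0000, 1.0000)
After 1 transfer: (0.2400, 0.3000, 0.2600, 0.2000)
After 2 transfers: (0.2476, 0.2648, 0.2704, 0.2172)
P(in Escalated after 2 transfers) = 0.2648

0.2648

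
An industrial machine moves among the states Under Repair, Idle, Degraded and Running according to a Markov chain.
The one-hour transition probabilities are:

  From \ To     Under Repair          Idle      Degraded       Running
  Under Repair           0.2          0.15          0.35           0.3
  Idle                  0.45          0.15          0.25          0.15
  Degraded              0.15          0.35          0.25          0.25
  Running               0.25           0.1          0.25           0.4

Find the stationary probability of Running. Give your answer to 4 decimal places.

0.2863

Let the stationary distribution be π with π = πP and π_1 + π_2 + π_3 + π_4 = 1.
π_1 = 0.2·π_1 + 0.45·π_2 + 0.15·π_3 + 0.25·π_4
π_2 = 0.15·π_1 + 0.15·π_2 + 0.35·π_3 + 0.1·π_4
π_3 = 0.35·π_1 + 0.25·π_2 + 0.25·π_3 + 0.25·π_4
Solving with the normalization constraint gives π = (0.2482, 0.1907, 0.2748, 0.2863).
So the stationary probability of Running is 0.2863.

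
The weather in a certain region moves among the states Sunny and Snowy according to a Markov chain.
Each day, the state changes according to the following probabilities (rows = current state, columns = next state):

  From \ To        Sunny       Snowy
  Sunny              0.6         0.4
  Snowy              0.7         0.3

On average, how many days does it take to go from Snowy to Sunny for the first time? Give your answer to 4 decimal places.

1.4286

Let t(s) be the expected number of days to first reach Sunny from state s, with t(Sunny) = 0. Conditioning on the first day:
t(Snowy) = 1 + 0.3·t(Snowy)
Solving: t(Snowy) = 1.4286.
Expected days from Snowy to Sunny: 1.4286.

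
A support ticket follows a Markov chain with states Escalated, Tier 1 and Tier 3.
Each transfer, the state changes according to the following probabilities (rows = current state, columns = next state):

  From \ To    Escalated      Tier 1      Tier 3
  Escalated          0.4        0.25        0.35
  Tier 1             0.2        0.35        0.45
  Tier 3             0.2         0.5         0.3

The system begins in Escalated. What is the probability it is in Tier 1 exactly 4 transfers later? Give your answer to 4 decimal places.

Propagate the distribution vector 4 transfers from Escalated.
After 0 transfers: (1.0000, 0.0000, 0.0000)
After 1 transfer: (0.4000, 0.2500, 0.3500)
After 2 transfers: (0.2800, 0.3625, 0.3575)
After 3 transfers: (0.2560, 0.3756, 0.3684)
After 4 transfers: (0.2512, 0.3797, 0.3691)
P(in Tier 1 after 4 transfers) = 0.3797

0.3797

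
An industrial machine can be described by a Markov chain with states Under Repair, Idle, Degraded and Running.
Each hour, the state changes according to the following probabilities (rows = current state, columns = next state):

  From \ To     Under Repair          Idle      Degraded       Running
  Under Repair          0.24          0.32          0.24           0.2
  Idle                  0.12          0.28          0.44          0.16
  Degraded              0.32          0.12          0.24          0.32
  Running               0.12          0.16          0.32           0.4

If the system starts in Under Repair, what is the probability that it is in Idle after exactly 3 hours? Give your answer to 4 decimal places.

Propagate the distribution vector 3 hours from Under Repair.
After 0 hours: (1.0000, 0.0000, 0.0000, 0.0000)
After 1 hour: (0.2400, 0.3200, 0.2400, 0.2000)
After 2 hours: (0.1968, 0.2272, 0.3200, 0.2560)
After 3 hours: (0.2076, 0.2060, 0.3059, 0.2805)
P(in Idle after 3 hours) = 0.2060

0.2060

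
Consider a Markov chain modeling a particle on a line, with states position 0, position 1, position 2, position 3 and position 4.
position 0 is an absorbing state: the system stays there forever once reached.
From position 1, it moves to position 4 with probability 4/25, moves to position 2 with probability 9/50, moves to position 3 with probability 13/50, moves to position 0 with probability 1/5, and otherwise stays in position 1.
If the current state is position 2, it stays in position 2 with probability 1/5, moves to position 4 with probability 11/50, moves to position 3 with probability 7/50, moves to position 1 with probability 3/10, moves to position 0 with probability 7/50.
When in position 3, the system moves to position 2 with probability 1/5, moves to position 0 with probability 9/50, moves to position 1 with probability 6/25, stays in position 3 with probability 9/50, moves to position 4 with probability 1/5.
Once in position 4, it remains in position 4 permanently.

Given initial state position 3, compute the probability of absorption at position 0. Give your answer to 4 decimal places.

0.4769

Let h(s) be the probability of absorption at position 0 starting from transient state s. Then h(position 0) = 1 and h(position 4) = 0. By first-step analysis:
h(position 1) = 0.2·1 + 0.2·h(position 1) + 0.18·h(position 2) + 0.26·h(position 3) + 0.16·0
h(position 2) = 0.14·1 + 0.3·h(position 1) + 0.2·h(position 2) + 0.14·h(position 3) + 0.22·0
h(position 3) = 0.18·1 + 0.24·h(position 1) + 0.2·h(position 2) + 0.18·h(position 3) + 0.2·0
Solving: h(position 1) = 0.5058, h(position 2) = 0.4481, h(position 3) = 0.4769.
Starting from position 3, the probability is 0.4769.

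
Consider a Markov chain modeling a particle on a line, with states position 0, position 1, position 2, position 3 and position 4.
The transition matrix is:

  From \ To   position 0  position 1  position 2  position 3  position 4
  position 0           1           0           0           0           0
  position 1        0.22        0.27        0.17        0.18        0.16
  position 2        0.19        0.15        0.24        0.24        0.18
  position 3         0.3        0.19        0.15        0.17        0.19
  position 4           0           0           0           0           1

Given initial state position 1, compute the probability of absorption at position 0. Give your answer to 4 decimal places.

0.5758

Let h(s) be the probability of absorption at position 0 starting from transient state s. Then h(position 0) = 1 and h(position 4) = 0. By first-step analysis:
h(position 1) = 0.22·1 + 0.27·h(position 1) + 0.17·h(position 2) + 0.18·h(position 3) + 0.16·0
h(position 2) = 0.19·1 + 0.15·h(position 1) + 0.24·h(position 2) + 0.24·h(position 3) + 0.18·0
h(position 3) = 0.3·1 + 0.19·h(position 1) + 0.15·h(position 2) + 0.17·h(position 3) + 0.19·0
Solving: h(position 1) = 0.5758, h(position 2) = 0.5509, h(position 3) = 0.5928.
Starting from position 1, the probability is 0.5758.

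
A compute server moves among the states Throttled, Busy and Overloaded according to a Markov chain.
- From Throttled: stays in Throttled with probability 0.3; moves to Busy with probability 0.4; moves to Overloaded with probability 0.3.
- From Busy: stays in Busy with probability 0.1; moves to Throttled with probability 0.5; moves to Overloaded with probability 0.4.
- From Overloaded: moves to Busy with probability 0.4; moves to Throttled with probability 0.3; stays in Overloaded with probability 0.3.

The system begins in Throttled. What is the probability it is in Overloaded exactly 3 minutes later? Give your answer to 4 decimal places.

Propagate the distribution vector 3 minutes from Throttled.
After 0 minutes: (1.0000, 0.0000, 0.0000)
After 1 minute: (0.3000, 0.4000, 0.3000)
After 2 minutes: (0.3800, 0.2800, 0.3400)
After 3 minutes: (0.3560, 0.3160, 0.3280)
P(in Overloaded after 3 minutes) = 0.3280

0.3280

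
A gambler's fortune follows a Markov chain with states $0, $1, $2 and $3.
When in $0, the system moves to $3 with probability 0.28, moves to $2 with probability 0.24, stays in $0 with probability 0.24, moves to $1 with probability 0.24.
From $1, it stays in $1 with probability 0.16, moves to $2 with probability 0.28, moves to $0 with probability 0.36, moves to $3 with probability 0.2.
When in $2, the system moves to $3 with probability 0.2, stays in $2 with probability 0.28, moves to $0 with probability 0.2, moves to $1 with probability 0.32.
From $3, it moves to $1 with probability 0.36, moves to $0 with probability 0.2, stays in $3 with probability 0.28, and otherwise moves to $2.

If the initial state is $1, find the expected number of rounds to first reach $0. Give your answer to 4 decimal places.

Let t(s) be the expected number of rounds to first reach $0 from state s, with t($0) = 0. Conditioning on the first round:
t($1) = 1 + 0.16·t($1) + 0.28·t($2) + 0.2·t($3)
t($2) = 1 + 0.32·t($1) + 0.28·t($2) + 0.2·t($3)
t($3) = 1 + 0.36·t($1) + 0.16·t($2) + 0.28·t($3)
Solving: t($1) = 3.5138, t($2) = 4.0760, t($3) = 4.0516.
Expected rounds from $1 to $0: 3.5138.

3.5138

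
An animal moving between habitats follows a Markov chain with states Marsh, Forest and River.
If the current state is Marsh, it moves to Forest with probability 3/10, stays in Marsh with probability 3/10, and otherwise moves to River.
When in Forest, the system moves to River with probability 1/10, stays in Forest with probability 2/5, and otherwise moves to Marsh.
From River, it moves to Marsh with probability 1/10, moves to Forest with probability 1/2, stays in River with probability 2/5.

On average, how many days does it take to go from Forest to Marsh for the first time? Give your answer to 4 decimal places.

2.2581

Let t(s) be the expected number of days to first reach Marsh from state s, with t(Marsh) = 0. Conditioning on the first day:
t(Forest) = 1 + 0.4·t(Forest) + 0.1·t(River)
t(River) = 1 + 0.5·t(Forest) + 0.4·t(River)
Solving: t(Forest) = 2.2581, t(River) = 3.5484.
Expected days from Forest to Marsh: 2.2581.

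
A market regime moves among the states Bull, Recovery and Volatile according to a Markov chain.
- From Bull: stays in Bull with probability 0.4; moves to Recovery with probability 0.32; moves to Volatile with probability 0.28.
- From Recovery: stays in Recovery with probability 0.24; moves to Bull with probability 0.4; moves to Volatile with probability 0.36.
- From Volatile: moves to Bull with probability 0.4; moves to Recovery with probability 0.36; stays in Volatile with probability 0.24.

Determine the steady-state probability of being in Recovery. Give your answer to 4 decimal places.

Let the stationary distribution be π with π = πP and π_1 + π_2 + π_3 = 1.
π_1 = 0.4·π_1 + 0.4·π_2 + 0.4·π_3
π_2 = 0.32·π_1 + 0.24·π_2 + 0.36·π_3
Solving with the normalization constraint gives π = (0.4000, 0.3071, 0.2929).
So the stationary probability of Recovery is 0.3071.

0.3071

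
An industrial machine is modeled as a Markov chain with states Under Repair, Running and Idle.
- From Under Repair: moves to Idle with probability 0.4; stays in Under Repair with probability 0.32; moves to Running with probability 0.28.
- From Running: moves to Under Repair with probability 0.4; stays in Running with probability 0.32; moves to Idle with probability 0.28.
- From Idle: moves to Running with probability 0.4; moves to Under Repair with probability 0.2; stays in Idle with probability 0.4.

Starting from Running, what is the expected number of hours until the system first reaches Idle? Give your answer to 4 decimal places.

Let t(s) be the expected number of hours to first reach Idle from state s, with t(Idle) = 0. Conditioning on the first hour:
t(Under Repair) = 1 + 0.32·t(Under Repair) + 0.28·t(Running)
t(Running) = 1 + 0.4·t(Under Repair) + 0.32·t(Running)
Solving: t(Under Repair) = 2.7397, t(Running) = 3.0822.
Expected hours from Running to Idle: 3.0822.

3.0822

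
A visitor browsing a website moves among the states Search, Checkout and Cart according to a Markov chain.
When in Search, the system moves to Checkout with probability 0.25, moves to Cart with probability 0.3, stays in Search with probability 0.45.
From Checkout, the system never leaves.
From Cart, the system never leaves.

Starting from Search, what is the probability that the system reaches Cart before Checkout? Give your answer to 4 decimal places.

Let h(s) be the probability of absorption at Cart starting from transient state s. Then h(Cart) = 1 and h(Checkout) = 0. By first-step analysis:
h(Search) = 0.45·h(Search) + 0.25·0 + 0.3·1
Solving: h(Search) = 0.5455.
Starting from Search, the probability is 0.5455.

0.5455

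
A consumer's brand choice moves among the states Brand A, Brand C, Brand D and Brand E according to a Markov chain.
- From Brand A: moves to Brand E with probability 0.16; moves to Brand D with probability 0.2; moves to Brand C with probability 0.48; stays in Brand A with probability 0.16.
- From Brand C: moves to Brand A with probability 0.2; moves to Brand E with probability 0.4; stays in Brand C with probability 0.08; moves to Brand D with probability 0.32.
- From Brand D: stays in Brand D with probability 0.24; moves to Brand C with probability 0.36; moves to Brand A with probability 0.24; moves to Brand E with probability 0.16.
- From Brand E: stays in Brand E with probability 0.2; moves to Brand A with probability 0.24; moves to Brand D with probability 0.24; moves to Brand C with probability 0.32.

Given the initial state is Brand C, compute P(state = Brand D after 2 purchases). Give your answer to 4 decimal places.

0.2384

Propagate the distribution vector 2 purchases from Brand C.
After 0 purchases: (0.0000, 1.0000, 0.0000, 0.0000)
After 1 purchase: (0.2000, 0.0800, 0.3200, 0.4000)
After 2 purchases: (0.2208, 0.3456, 0.2384, 0.1952)
P(in Brand D after 2 purchases) = 0.2384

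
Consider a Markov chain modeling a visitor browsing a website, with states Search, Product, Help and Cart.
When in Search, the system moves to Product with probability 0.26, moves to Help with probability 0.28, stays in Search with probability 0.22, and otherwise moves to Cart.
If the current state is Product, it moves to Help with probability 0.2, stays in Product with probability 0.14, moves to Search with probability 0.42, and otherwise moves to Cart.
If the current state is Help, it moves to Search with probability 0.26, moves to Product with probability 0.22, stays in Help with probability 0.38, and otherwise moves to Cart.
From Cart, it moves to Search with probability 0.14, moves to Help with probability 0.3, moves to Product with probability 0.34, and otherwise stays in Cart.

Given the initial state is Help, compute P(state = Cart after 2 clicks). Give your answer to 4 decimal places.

0.1992

Propagate the distribution vector 2 clicks from Help.
After 0 clicks: (0.0000, 0.0000, 1.0000, 0.0000)
After 1 click: (0.2600, 0.2200, 0.3800, 0.1400)
After 2 clicks: (0.2680, 0.2296, 0.3032, 0.1992)
P(in Cart after 2 clicks) = 0.1992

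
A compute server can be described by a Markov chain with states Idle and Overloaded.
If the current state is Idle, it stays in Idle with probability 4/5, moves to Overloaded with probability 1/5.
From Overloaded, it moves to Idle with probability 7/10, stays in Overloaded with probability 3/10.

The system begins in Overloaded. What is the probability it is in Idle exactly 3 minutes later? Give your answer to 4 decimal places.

0.7770

Propagate the distribution vector 3 minutes from Overloaded.
After 0 minutes: (0.0000, 1.0000)
After 1 minute: (0.7000, 0.3000)
After 2 minutes: (0.7700, 0.2300)
After 3 minutes: (0.7770, 0.2230)
P(in Idle after 3 minutes) = 0.7770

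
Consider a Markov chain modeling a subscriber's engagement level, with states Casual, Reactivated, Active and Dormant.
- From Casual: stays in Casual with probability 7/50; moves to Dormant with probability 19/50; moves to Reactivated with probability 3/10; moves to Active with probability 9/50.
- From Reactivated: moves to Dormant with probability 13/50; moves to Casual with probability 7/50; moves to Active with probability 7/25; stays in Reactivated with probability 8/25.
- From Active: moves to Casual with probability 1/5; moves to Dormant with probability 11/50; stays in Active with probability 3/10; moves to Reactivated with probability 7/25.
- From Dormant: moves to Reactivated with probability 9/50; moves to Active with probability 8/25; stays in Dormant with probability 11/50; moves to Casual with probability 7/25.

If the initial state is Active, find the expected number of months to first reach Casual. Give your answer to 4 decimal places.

Let t(s) be the expected number of months to first reach Casual from state s, with t(Casual) = 0. Conditioning on the first month:
t(Reactivated) = 1 + 0.32·t(Reactivated) + 0.28·t(Active) + 0.26·t(Dormant)
t(Active) = 1 + 0.28·t(Reactivated) + 0.3·t(Active) + 0.22·t(Dormant)
t(Dormant) = 1 + 0.18·t(Reactivated) + 0.32·t(Active) + 0.22·t(Dormant)
Solving: t(Reactivated) = 5.2319, t(Active) = 4.9408, t(Dormant) = 4.5164.
Expected months from Active to Casual: 4.9408.

4.9408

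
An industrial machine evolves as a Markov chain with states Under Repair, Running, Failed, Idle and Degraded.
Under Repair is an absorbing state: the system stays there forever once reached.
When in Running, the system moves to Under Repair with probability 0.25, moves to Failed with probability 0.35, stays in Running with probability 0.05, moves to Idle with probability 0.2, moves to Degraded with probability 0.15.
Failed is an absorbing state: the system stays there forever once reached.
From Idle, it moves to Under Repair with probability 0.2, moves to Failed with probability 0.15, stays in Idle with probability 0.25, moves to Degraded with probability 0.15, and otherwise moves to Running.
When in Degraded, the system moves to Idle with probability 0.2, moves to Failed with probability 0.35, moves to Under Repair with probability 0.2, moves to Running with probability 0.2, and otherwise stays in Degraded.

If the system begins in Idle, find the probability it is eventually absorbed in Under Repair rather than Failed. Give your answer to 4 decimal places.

Let h(s) be the probability of absorption at Under Repair starting from transient state s. Then h(Under Repair) = 1 and h(Failed) = 0. By first-step analysis:
h(Running) = 0.25·1 + 0.05·h(Running) + 0.35·0 + 0.2·h(Idle) + 0.15·h(Degraded)
h(Idle) = 0.2·1 + 0.25·h(Running) + 0.15·0 + 0.25·h(Idle) + 0.15·h(Degraded)
h(Degraded) = 0.2·1 + 0.2·h(Running) + 0.35·0 + 0.2·h(Idle) + 0.05·h(Degraded)
Solving: h(Running) = 0.4304, h(Idle) = 0.4910, h(Degraded) = 0.4045.
Starting from Idle, the probability is 0.4910.

0.4910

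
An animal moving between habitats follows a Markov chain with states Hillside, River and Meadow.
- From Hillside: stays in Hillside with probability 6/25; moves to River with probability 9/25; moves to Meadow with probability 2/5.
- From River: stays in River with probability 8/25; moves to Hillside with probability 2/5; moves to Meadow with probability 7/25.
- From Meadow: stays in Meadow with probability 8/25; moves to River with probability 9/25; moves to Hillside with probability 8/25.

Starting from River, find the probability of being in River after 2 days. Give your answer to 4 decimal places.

0.3472

Sum over the intermediate state after 1 day:
P = P(River→Hillside)·P(Hillside→River) + P(River→River)·P(River→River) + P(River→Meadow)·P(Meadow→River)
  = 0.4×0.36 + 0.32×0.32 + 0.28×0.36
  = 0.1440 + 0.1024 + 0.1008 = 0.3472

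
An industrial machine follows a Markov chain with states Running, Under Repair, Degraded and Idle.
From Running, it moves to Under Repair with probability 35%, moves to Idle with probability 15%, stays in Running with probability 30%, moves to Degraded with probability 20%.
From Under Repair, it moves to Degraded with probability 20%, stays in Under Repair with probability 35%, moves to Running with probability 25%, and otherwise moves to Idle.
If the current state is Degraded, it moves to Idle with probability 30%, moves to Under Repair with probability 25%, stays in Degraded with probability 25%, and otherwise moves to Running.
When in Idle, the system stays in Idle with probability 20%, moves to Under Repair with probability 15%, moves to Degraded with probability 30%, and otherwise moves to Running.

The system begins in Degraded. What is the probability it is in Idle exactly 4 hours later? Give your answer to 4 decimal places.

Propagate the distribution vector 4 hours from Degraded.
After 0 hours: (0.0000, 0.0000, 1.0000, 0.0000)
After 1 hour: (0.2000, 0.2500, 0.2500, 0.3000)
After 2 hours: (0.2775, 0.2650, 0.2425, 0.2150)
After 3 hours: (0.2733, 0.2828, 0.2336, 0.2104)
After 4 hours: (0.2730, 0.2846, 0.2327, 0.2097)
P(in Idle after 4 hours) = 0.2097

0.2097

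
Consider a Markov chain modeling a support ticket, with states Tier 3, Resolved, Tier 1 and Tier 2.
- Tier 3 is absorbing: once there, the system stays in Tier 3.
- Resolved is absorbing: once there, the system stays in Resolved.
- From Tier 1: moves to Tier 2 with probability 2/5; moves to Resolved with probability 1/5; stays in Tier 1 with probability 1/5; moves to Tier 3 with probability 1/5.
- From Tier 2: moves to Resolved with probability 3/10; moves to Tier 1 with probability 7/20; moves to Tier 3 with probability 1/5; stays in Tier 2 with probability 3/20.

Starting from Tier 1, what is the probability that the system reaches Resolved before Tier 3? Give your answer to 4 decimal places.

0.5370

Let h(s) be the probability of absorption at Resolved starting from transient state s. Then h(Resolved) = 1 and h(Tier 3) = 0. By first-step analysis:
h(Tier 1) = 0.2·0 + 0.2·1 + 0.2·h(Tier 1) + 0.4·h(Tier 2)
h(Tier 2) = 0.2·0 + 0.3·1 + 0.35·h(Tier 1) + 0.15·h(Tier 2)
Solving: h(Tier 1) = 0.5370, h(Tier 2) = 0.5741.
Starting from Tier 1, the probability is 0.5370.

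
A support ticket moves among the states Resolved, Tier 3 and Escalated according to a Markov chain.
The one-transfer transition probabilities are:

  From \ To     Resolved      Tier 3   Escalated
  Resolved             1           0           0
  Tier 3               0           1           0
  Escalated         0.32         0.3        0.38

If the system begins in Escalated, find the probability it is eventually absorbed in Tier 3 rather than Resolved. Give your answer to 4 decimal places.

0.4839

Let h(s) be the probability of absorption at Tier 3 starting from transient state s. Then h(Tier 3) = 1 and h(Resolved) = 0. By first-step analysis:
h(Escalated) = 0.32·0 + 0.3·1 + 0.38·h(Escalated)
Solving: h(Escalated) = 0.4839.
Starting from Escalated, the probability is 0.4839.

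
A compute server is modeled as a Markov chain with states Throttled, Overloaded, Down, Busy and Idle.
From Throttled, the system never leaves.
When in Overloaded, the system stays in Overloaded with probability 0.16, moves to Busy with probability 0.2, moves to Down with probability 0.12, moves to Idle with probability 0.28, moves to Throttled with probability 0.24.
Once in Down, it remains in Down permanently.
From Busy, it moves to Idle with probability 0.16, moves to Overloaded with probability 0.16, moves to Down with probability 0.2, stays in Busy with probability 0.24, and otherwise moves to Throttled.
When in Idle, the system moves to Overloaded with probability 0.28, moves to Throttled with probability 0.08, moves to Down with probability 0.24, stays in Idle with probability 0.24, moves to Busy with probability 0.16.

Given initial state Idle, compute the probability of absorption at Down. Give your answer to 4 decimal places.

0.5836

Let h(s) be the probability of absorption at Down starting from transient state s. Then h(Down) = 1 and h(Throttled) = 0. By first-step analysis:
h(Overloaded) = 0.24·0 + 0.16·h(Overloaded) + 0.12·1 + 0.2·h(Busy) + 0.28·h(Idle)
h(Busy) = 0.24·0 + 0.16·h(Overloaded) + 0.2·1 + 0.24·h(Busy) + 0.16·h(Idle)
h(Idle) = 0.08·0 + 0.28·h(Overloaded) + 0.24·1 + 0.16·h(Busy) + 0.24·h(Idle)
Solving: h(Overloaded) = 0.4520, h(Busy) = 0.4812, h(Idle) = 0.5836.
Starting from Idle, the probability is 0.5836.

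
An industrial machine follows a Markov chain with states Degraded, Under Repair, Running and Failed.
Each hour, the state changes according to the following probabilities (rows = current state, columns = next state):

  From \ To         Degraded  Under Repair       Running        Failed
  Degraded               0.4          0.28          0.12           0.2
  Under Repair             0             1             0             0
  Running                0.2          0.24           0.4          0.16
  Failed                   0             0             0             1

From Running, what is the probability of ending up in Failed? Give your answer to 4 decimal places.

Let h(s) be the probability of absorption at Failed starting from transient state s. Then h(Failed) = 1 and h(Under Repair) = 0. By first-step analysis:
h(Degraded) = 0.4·h(Degraded) + 0.28·0 + 0.12·h(Running) + 0.2·1
h(Running) = 0.2·h(Degraded) + 0.24·0 + 0.4·h(Running) + 0.16·1
Solving: h(Degraded) = 0.4143, h(Running) = 0.4048.
Starting from Running, the probability is 0.4048.

0.4048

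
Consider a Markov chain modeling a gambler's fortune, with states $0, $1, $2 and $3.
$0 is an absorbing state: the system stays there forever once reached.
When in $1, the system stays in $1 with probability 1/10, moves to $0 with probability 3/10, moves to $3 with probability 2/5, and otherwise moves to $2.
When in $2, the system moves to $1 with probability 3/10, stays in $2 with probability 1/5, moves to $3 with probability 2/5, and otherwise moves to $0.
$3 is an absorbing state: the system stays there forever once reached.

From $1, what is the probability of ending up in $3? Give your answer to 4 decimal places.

Let h(s) be the probability of absorption at $3 starting from transient state s. Then h($3) = 1 and h($0) = 0. By first-step analysis:
h($1) = 0.3·0 + 0.1·h($1) + 0.2·h($2) + 0.4·1
h($2) = 0.1·0 + 0.3·h($1) + 0.2·h($2) + 0.4·1
Solving: h($1) = 0.6061, h($2) = 0.7273.
Starting from $1, the probability is 0.6061.

0.6061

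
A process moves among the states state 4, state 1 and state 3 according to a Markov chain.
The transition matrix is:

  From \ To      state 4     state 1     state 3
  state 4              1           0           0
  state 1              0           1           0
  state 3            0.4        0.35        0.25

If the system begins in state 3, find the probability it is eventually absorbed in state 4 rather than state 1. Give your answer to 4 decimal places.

Let h(s) be the probability of absorption at state 4 starting from transient state s. Then h(state 4) = 1 and h(state 1) = 0. By first-step analysis:
h(state 3) = 0.4·1 + 0.35·0 + 0.25·h(state 3)
Solving: h(state 3) = 0.5333.
Starting from state 3, the probability is 0.5333.

0.5333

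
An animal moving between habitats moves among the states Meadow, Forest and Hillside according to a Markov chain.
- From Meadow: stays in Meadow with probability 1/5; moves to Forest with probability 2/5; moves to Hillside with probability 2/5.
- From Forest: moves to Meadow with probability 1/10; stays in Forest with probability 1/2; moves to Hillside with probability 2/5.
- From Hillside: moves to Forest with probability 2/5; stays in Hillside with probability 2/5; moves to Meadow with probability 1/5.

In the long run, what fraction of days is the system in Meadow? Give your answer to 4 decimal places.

Let the stationary distribution be π with π = πP and π_1 + π_2 + π_3 = 1.
π_1 = 0.2·π_1 + 0.1·π_2 + 0.2·π_3
π_2 = 0.4·π_1 + 0.5·π_2 + 0.4·π_3
Solving with the normalization constraint gives π = (0.1556, 0.4444, 0.4000).
So the stationary probability of Meadow is 0.1556.

0.1556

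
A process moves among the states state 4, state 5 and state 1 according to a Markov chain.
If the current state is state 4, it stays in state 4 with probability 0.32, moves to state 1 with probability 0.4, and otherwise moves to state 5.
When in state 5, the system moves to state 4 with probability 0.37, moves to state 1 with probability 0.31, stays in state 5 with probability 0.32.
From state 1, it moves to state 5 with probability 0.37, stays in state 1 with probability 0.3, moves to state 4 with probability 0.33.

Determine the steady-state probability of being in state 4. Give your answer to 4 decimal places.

0.3395

Let the stationary distribution be π with π = πP and π_1 + π_2 + π_3 = 1.
π_1 = 0.32·π_1 + 0.37·π_2 + 0.33·π_3
π_2 = 0.28·π_1 + 0.32·π_2 + 0.37·π_3
Solving with the normalization constraint gives π = (0.3395, 0.3233, 0.3372).
So the stationary probability of state 4 is 0.3395.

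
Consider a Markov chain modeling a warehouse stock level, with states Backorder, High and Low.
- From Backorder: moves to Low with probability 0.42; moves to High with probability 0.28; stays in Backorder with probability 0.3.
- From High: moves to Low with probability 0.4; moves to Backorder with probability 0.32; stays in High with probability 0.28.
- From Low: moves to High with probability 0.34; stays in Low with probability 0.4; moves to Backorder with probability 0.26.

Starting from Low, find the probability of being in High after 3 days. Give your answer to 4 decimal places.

0.3043

Propagate the distribution vector 3 days from Low.
After 0 days: (0.0000, 0.0000, 1.0000)
After 1 day: (0.2600, 0.3400, 0.4000)
After 2 days: (0.2908, 0.3040, 0.4052)
After 3 days: (0.2899, 0.3043, 0.4058)
P(in High after 3 days) = 0.3043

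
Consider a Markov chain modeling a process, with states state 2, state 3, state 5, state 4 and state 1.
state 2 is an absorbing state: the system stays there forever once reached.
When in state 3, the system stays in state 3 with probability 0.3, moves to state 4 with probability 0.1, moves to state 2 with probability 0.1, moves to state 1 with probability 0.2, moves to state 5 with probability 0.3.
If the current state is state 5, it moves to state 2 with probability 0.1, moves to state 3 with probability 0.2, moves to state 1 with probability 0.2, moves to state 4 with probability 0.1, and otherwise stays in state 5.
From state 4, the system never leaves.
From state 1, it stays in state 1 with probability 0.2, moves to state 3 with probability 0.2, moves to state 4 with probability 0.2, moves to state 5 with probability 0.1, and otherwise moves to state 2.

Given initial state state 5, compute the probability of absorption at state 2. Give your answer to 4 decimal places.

Let h(s) be the probability of absorption at state 2 starting from transient state s. Then h(state 2) = 1 and h(state 4) = 0. By first-step analysis:
h(state 3) = 0.1·1 + 0.3·h(state 3) + 0.3·h(state 5) + 0.1·0 + 0.2·h(state 1)
h(state 5) = 0.1·1 + 0.2·h(state 3) + 0.4·h(state 5) + 0.1·0 + 0.2·h(state 1)
h(state 1) = 0.3·1 + 0.2·h(state 3) + 0.1·h(state 5) + 0.2·0 + 0.2·h(state 1)
Solving: h(state 3) = 0.5385, h(state 5) = 0.5385, h(state 1) = 0.5769.
Starting from state 5, the probability is 0.5385.

0.5385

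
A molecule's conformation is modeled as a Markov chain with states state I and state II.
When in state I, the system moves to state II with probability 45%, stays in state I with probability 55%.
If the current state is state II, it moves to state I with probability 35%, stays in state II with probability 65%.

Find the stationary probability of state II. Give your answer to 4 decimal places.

0.5625

Let the stationary distribution be π with π = πP and π_1 + π_2 = 1.
π_1 = 0.55·π_1 + 0.35·π_2
Solving with the normalization constraint gives π = (0.4375, 0.5625).
So the stationary probability of state II is 0.5625.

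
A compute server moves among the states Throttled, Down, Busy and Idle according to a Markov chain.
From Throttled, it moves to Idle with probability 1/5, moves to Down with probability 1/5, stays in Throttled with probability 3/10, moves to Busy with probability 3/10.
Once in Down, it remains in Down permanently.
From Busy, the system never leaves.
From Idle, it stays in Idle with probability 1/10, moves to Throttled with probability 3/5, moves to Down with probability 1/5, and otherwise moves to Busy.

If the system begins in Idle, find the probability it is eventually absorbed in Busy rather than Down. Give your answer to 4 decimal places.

Let h(s) be the probability of absorption at Busy starting from transient state s. Then h(Busy) = 1 and h(Down) = 0. By first-step analysis:
h(Throttled) = 0.3·h(Throttled) + 0.2·0 + 0.3·1 + 0.2·h(Idle)
h(Idle) = 0.6·h(Throttled) + 0.2·0 + 0.1·1 + 0.1·h(Idle)
Solving: h(Throttled) = 0.5686, h(Idle) = 0.4902.
Starting from Idle, the probability is 0.4902.

0.4902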